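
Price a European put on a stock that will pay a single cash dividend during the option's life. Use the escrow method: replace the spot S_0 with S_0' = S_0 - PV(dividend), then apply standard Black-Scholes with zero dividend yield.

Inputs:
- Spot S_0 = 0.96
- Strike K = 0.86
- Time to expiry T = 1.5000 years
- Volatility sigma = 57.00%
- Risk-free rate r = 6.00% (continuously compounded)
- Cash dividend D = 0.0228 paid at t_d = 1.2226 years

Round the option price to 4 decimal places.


PV(D) = D * exp(-r * t_d) = 0.0228 * 0.92926995 = 0.02118735
S_0' = S_0 - PV(D) = 0.9600 - 0.02118735 = 0.93881265
d1 = (ln(S_0'/K) + (r + sigma^2/2)*T) / (sigma*sqrt(T)) = 0.60357511
d2 = d1 - sigma*sqrt(T) = -0.09452947
exp(-rT) = 0.91393119
N(-d1) = 0.27306308; N(-d2) = 0.53765571
P = K * exp(-rT) * N(-d2) - S_0' * N(-d1) = 0.8600 * 0.91393119 * 0.53765571 - 0.93881265 * 0.27306308 = 0.1662

Answer: Price = 0.1662


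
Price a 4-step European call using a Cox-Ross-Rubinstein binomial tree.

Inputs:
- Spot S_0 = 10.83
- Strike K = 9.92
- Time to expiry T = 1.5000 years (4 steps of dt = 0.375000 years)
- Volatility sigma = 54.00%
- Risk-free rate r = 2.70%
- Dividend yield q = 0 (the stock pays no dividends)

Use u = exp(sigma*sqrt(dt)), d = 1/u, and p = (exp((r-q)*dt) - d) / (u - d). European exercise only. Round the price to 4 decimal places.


Answer: Price = V(0,0) = 3.3131

Derivation:
dt = T/N = 0.375000
u = exp(sigma*sqrt(dt)) = 1.391916; d = 1/u = 0.718434
p = (exp((r-q)*dt) - d) / (u - d) = 0.433185
Discount per step: exp(-r*dt) = 0.989926
Stock lattice S(k, i) with i counting down-moves:
  k=0: S(0,0) = 10.8300
  k=1: S(1,0) = 15.0744; S(1,1) = 7.7806
  k=2: S(2,0) = 20.9824; S(2,1) = 10.8300; S(2,2) = 5.5899
  k=3: S(3,0) = 29.2057; S(3,1) = 15.0744; S(3,2) = 7.7806; S(3,3) = 4.0160
  k=4: S(4,0) = 40.6519; S(4,1) = 20.9824; S(4,2) = 10.8300; S(4,3) = 5.5899; S(4,4) = 2.8852
Terminal payoffs V(N, i) = max(S_T - K, 0):
  V(4,0) = 30.731857; V(4,1) = 11.062364; V(4,2) = 0.910000; V(4,3) = 0.000000; V(4,4) = 0.000000
Backward induction: V(k, i) = exp(-r*dt) * [p * V(k+1, i) + (1-p) * V(k+1, i+1)].
  V(3,0) = exp(-r*dt) * [p*30.731857 + (1-p)*11.062364] = 19.385619
  V(3,1) = exp(-r*dt) * [p*11.062364 + (1-p)*0.910000] = 5.254382
  V(3,2) = exp(-r*dt) * [p*0.910000 + (1-p)*0.000000] = 0.390227
  V(3,3) = exp(-r*dt) * [p*0.000000 + (1-p)*0.000000] = 0.000000
  V(2,0) = exp(-r*dt) * [p*19.385619 + (1-p)*5.254382] = 11.261224
  V(2,1) = exp(-r*dt) * [p*5.254382 + (1-p)*0.390227] = 2.472149
  V(2,2) = exp(-r*dt) * [p*0.390227 + (1-p)*0.000000] = 0.167338
  V(1,0) = exp(-r*dt) * [p*11.261224 + (1-p)*2.472149] = 6.216187
  V(1,1) = exp(-r*dt) * [p*2.472149 + (1-p)*0.167338] = 1.154004
  V(0,0) = exp(-r*dt) * [p*6.216187 + (1-p)*1.154004] = 3.313150


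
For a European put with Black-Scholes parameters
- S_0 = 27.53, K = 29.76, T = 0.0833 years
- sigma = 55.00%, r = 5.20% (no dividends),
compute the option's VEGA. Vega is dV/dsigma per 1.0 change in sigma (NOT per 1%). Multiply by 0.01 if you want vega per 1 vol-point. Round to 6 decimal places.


Answer: Vega = 2.944536

Derivation:
d1 = -0.3840136843; d2 = -0.5427532509
phi(d1) = 0.3705852419; exp(-qT) = 1.0000000000; exp(-rT) = 0.9956777678
Vega = S * exp(-qT) * phi(d1) * sqrt(T) = 27.5300 * 1.0000000000 * 0.3705852419 * 0.2886173938 = 2.944536


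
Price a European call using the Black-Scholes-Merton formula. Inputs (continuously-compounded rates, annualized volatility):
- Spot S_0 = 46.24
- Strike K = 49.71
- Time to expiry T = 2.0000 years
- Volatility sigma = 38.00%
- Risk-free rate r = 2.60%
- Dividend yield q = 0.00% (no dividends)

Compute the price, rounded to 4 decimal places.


d1 = (ln(S/K) + (r - q + 0.5*sigma^2) * T) / (sigma * sqrt(T)) = 0.23081287
d2 = d1 - sigma * sqrt(T) = -0.30658828
exp(-rT) = 0.94932887; exp(-qT) = 1.00000000
C = S_0 * exp(-qT) * N(d1) - K * exp(-rT) * N(d2)
N(d1) = 0.59126991; N(d2) = 0.37957839
C = 46.2400 * 1.00000000 * 0.59126991 - 49.7100 * 0.94932887 * 0.37957839 = 9.4276

Answer: Price = 9.4276


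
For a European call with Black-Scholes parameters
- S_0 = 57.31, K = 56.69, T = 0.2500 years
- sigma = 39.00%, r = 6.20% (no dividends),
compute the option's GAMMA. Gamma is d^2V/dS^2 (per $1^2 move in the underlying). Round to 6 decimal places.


d1 = 0.2327682063; d2 = 0.0377682063
phi(d1) = 0.3882798051; exp(-qT) = 1.0000000000; exp(-rT) = 0.9846195068
Gamma = exp(-qT) * phi(d1) / (S * sigma * sqrt(T)) = 1.0000000000 * 0.3882798051 / (57.3100 * 0.3900 * 0.5000000000) = 0.034744

Answer: Gamma = 0.034744


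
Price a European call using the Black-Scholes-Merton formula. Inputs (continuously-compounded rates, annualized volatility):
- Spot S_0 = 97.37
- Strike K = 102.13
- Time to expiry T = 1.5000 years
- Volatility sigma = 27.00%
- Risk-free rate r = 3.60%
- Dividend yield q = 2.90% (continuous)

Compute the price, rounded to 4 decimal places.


d1 = (ln(S/K) + (r - q + 0.5*sigma^2) * T) / (sigma * sqrt(T)) = 0.05275972
d2 = d1 - sigma * sqrt(T) = -0.27792139
exp(-rT) = 0.94743211; exp(-qT) = 0.95743255
C = S_0 * exp(-qT) * N(d1) - K * exp(-rT) * N(d2)
N(d1) = 0.52103832; N(d2) = 0.39053635
C = 97.3700 * 0.95743255 * 0.52103832 - 102.1300 * 0.94743211 * 0.39053635 = 10.7851

Answer: Price = 10.7851


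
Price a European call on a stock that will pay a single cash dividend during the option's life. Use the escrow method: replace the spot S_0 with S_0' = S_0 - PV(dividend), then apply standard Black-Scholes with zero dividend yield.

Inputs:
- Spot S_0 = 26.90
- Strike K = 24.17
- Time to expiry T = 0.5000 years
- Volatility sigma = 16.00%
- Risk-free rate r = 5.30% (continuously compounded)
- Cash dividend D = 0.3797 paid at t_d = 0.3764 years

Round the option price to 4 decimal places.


PV(D) = D * exp(-r * t_d) = 0.3797 * 0.98024847 = 0.37220034
S_0' = S_0 - PV(D) = 26.9000 - 0.37220034 = 26.52779966
d1 = (ln(S_0'/K) + (r + sigma^2/2)*T) / (sigma*sqrt(T)) = 1.11352553
d2 = d1 - sigma*sqrt(T) = 1.00038844
exp(-rT) = 0.97384804
N(d1) = 0.86725860; N(d2) = 0.84143872
C = S_0' * N(d1) - K * exp(-rT) * N(d2) = 26.52779966 * 0.86725860 - 24.1700 * 0.97384804 * 0.84143872 = 3.2008

Answer: Price = 3.2008


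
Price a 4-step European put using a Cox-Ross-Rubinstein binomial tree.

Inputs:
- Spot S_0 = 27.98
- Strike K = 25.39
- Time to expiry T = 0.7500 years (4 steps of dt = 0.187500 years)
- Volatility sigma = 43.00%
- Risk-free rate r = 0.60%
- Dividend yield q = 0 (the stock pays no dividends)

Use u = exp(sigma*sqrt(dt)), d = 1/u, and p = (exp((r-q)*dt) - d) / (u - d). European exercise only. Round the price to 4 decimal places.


Answer: Price = V(0,0) = 2.8331

Derivation:
dt = T/N = 0.187500
u = exp(sigma*sqrt(dt)) = 1.204658; d = 1/u = 0.830111
p = (exp((r-q)*dt) - d) / (u - d) = 0.456590
Discount per step: exp(-r*dt) = 0.998876
Stock lattice S(k, i) with i counting down-moves:
  k=0: S(0,0) = 27.9800
  k=1: S(1,0) = 33.7063; S(1,1) = 23.2265
  k=2: S(2,0) = 40.6046; S(2,1) = 27.9800; S(2,2) = 19.2806
  k=3: S(3,0) = 48.9146; S(3,1) = 33.7063; S(3,2) = 23.2265; S(3,3) = 16.0050
  k=4: S(4,0) = 58.9254; S(4,1) = 40.6046; S(4,2) = 27.9800; S(4,3) = 19.2806; S(4,4) = 13.2860
Terminal payoffs V(N, i) = max(K - S_T, 0):
  V(4,0) = 0.000000; V(4,1) = 0.000000; V(4,2) = 0.000000; V(4,3) = 6.109407; V(4,4) = 12.104036
Backward induction: V(k, i) = exp(-r*dt) * [p * V(k+1, i) + (1-p) * V(k+1, i+1)].
  V(3,0) = exp(-r*dt) * [p*0.000000 + (1-p)*0.000000] = 0.000000
  V(3,1) = exp(-r*dt) * [p*0.000000 + (1-p)*0.000000] = 0.000000
  V(3,2) = exp(-r*dt) * [p*0.000000 + (1-p)*6.109407] = 3.316177
  V(3,3) = exp(-r*dt) * [p*6.109407 + (1-p)*12.104036] = 9.356414
  V(2,0) = exp(-r*dt) * [p*0.000000 + (1-p)*0.000000] = 0.000000
  V(2,1) = exp(-r*dt) * [p*0.000000 + (1-p)*3.316177] = 1.800016
  V(2,2) = exp(-r*dt) * [p*3.316177 + (1-p)*9.356414] = 6.591080
  V(1,0) = exp(-r*dt) * [p*0.000000 + (1-p)*1.800016] = 0.977046
  V(1,1) = exp(-r*dt) * [p*1.800016 + (1-p)*6.591080] = 4.398575
  V(0,0) = exp(-r*dt) * [p*0.977046 + (1-p)*4.398575] = 2.833148


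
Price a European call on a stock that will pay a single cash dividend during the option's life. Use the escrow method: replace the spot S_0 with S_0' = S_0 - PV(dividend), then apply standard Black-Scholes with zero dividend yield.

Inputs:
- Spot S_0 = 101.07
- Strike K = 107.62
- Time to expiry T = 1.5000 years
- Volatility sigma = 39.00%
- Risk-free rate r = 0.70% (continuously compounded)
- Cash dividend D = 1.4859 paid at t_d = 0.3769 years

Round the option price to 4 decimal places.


PV(D) = D * exp(-r * t_d) = 1.4859 * 0.99736518 = 1.48198492
S_0' = S_0 - PV(D) = 101.0700 - 1.48198492 = 99.58801508
d1 = (ln(S_0'/K) + (r + sigma^2/2)*T) / (sigma*sqrt(T)) = 0.09841992
d2 = d1 - sigma*sqrt(T) = -0.37923058
exp(-rT) = 0.98955493
N(d1) = 0.53920057; N(d2) = 0.35225832
C = S_0' * N(d1) - K * exp(-rT) * N(d2) = 99.58801508 * 0.53920057 - 107.6200 * 0.98955493 * 0.35225832 = 16.1838

Answer: Price = 16.1838


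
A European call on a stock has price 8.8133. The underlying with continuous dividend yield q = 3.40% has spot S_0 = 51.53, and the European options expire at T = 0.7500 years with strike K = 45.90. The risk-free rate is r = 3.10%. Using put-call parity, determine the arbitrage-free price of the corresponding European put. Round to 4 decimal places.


Answer: Put price = 3.4258

Derivation:
Put-call parity: C - P = S_0 * exp(-qT) - K * exp(-rT).
S_0 * exp(-qT) = 51.5300 * 0.97482238 = 50.23259719
K * exp(-rT) = 45.9000 * 0.97701820 = 44.84513532
P = C - S*exp(-qT) + K*exp(-rT)
P = 8.8133 - 50.23259719 + 44.84513532 = 3.4258


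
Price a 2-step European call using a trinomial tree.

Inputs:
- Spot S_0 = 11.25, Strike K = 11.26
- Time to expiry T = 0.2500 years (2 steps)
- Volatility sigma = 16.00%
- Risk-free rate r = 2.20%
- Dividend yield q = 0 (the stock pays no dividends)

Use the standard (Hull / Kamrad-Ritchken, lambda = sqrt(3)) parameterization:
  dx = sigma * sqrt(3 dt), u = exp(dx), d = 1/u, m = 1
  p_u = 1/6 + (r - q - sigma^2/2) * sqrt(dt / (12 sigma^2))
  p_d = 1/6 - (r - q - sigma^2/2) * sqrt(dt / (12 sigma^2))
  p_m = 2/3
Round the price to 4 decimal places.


Answer: Price = V(0,0) = 0.3345

Derivation:
dt = T/N = 0.125000; dx = sigma*sqrt(3*dt) = 0.097980
u = exp(dx) = 1.102940; d = 1/u = 0.906667
p_u = 0.172535, p_m = 0.666667, p_d = 0.160798
Discount per step: exp(-r*dt) = 0.997254
Stock lattice S(k, j) with j the centered position index:
  k=0: S(0,+0) = 11.2500
  k=1: S(1,-1) = 10.2000; S(1,+0) = 11.2500; S(1,+1) = 12.4081
  k=2: S(2,-2) = 9.2480; S(2,-1) = 10.2000; S(2,+0) = 11.2500; S(2,+1) = 12.4081; S(2,+2) = 13.6854
Terminal payoffs V(N, j) = max(S_T - K, 0):
  V(2,-2) = 0.000000; V(2,-1) = 0.000000; V(2,+0) = 0.000000; V(2,+1) = 1.148078; V(2,+2) = 2.425369
Backward induction: V(k, j) = exp(-r*dt) * [p_u * V(k+1, j+1) + p_m * V(k+1, j) + p_d * V(k+1, j-1)]
  V(1,-1) = exp(-r*dt) * [p_u*0.000000 + p_m*0.000000 + p_d*0.000000] = 0.000000
  V(1,+0) = exp(-r*dt) * [p_u*1.148078 + p_m*0.000000 + p_d*0.000000] = 0.197540
  V(1,+1) = exp(-r*dt) * [p_u*2.425369 + p_m*1.148078 + p_d*0.000000] = 1.180596
  V(0,+0) = exp(-r*dt) * [p_u*1.180596 + p_m*0.197540 + p_d*0.000000] = 0.334467


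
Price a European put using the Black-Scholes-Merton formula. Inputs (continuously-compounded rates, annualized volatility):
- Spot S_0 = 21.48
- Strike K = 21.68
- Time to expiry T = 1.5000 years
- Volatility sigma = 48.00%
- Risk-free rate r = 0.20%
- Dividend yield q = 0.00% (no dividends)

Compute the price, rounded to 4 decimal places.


d1 = (ln(S/K) + (r - q + 0.5*sigma^2) * T) / (sigma * sqrt(T)) = 0.28327684
d2 = d1 - sigma * sqrt(T) = -0.30460070
exp(-rT) = 0.99700450; exp(-qT) = 1.00000000
P = K * exp(-rT) * N(-d2) - S_0 * exp(-qT) * N(-d1)
N(-d1) = 0.38848231; N(-d2) = 0.61966485
P = 21.6800 * 0.99700450 * 0.61966485 - 21.4800 * 1.00000000 * 0.38848231 = 5.0495

Answer: Price = 5.0495


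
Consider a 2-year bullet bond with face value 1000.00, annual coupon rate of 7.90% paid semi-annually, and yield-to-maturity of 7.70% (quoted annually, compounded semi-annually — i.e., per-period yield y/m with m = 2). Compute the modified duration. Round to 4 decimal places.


Coupon per period c = face * coupon_rate / m = 39.500000
Periods per year m = 2; per-period yield y/m = 0.038500
Number of cashflows N = 4
Cashflows (t years, CF_t, discount factor 1/(1+y/m)^(m*t), PV):
  t = 0.5000: CF_t = 39.500000, DF = 0.962927, PV = 38.035628
  t = 1.0000: CF_t = 39.500000, DF = 0.927229, PV = 36.625545
  t = 1.5000: CF_t = 39.500000, DF = 0.892854, PV = 35.267737
  t = 2.0000: CF_t = 1039.500000, DF = 0.859754, PV = 893.713854
Price P = sum_t PV_t = 1003.642764
First compute Macaulay numerator sum_t t * PV_t:
  t * PV_t at t = 0.5000: 19.017814
  t * PV_t at t = 1.0000: 36.625545
  t * PV_t at t = 1.5000: 52.901605
  t * PV_t at t = 2.0000: 1787.427708
Macaulay duration D = 1895.972672 / 1003.642764 = 1.889091
Modified duration = D / (1 + y/m) = 1.889091 / (1 + 0.038500) = 1.819057

Answer: Modified duration = 1.8191


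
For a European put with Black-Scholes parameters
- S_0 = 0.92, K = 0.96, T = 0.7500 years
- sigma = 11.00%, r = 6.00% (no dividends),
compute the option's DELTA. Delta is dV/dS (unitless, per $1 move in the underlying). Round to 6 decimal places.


d1 = 0.0732488022; d2 = -0.0220139923
phi(d1) = 0.3978734748; exp(-qT) = 1.0000000000; exp(-rT) = 0.9559974818
N(-d1) = 0.4708040661
Delta = -exp(-qT) * N(-d1) = -1.0000000000 * 0.4708040661 = -0.470804

Answer: Delta = -0.470804


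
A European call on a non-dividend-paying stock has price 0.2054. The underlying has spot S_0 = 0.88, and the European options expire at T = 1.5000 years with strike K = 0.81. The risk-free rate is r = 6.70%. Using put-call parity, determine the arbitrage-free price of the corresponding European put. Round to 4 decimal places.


Answer: Put price = 0.0580

Derivation:
Put-call parity: C - P = S_0 * exp(-qT) - K * exp(-rT).
S_0 * exp(-qT) = 0.8800 * 1.00000000 = 0.88000000
K * exp(-rT) = 0.8100 * 0.90438511 = 0.73255194
P = C - S*exp(-qT) + K*exp(-rT)
P = 0.2054 - 0.88000000 + 0.73255194 = 0.0580


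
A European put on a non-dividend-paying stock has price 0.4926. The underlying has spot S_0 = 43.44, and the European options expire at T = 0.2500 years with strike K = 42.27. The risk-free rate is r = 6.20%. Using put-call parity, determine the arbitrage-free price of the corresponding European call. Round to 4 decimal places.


Put-call parity: C - P = S_0 * exp(-qT) - K * exp(-rT).
S_0 * exp(-qT) = 43.4400 * 1.00000000 = 43.44000000
K * exp(-rT) = 42.2700 * 0.98461951 = 41.61986655
C = P + S*exp(-qT) - K*exp(-rT)
C = 0.4926 + 43.44000000 - 41.61986655 = 2.3127

Answer: Call price = 2.3127


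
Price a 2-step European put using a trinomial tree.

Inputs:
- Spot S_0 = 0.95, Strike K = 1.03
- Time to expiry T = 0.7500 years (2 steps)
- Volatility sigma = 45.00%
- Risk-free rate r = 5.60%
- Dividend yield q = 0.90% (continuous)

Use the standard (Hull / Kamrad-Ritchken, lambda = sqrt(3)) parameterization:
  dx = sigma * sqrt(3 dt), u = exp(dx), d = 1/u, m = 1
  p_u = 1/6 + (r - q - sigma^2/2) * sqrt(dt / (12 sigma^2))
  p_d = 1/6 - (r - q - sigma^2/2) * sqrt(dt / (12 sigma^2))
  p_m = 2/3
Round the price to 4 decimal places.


Answer: Price = V(0,0) = 0.1667

Derivation:
dt = T/N = 0.375000; dx = sigma*sqrt(3*dt) = 0.477297
u = exp(dx) = 1.611712; d = 1/u = 0.620458
p_u = 0.145355, p_m = 0.666667, p_d = 0.187978
Discount per step: exp(-r*dt) = 0.979219
Stock lattice S(k, j) with j the centered position index:
  k=0: S(0,+0) = 0.9500
  k=1: S(1,-1) = 0.5894; S(1,+0) = 0.9500; S(1,+1) = 1.5311
  k=2: S(2,-2) = 0.3657; S(2,-1) = 0.5894; S(2,+0) = 0.9500; S(2,+1) = 1.5311; S(2,+2) = 2.4677
Terminal payoffs V(N, j) = max(K - S_T, 0):
  V(2,-2) = 0.664280; V(2,-1) = 0.440565; V(2,+0) = 0.080000; V(2,+1) = 0.000000; V(2,+2) = 0.000000
Backward induction: V(k, j) = exp(-r*dt) * [p_u * V(k+1, j+1) + p_m * V(k+1, j) + p_d * V(k+1, j-1)]
  V(1,-1) = exp(-r*dt) * [p_u*0.080000 + p_m*0.440565 + p_d*0.664280] = 0.421268
  V(1,+0) = exp(-r*dt) * [p_u*0.000000 + p_m*0.080000 + p_d*0.440565] = 0.133321
  V(1,+1) = exp(-r*dt) * [p_u*0.000000 + p_m*0.000000 + p_d*0.080000] = 0.014726
  V(0,+0) = exp(-r*dt) * [p_u*0.014726 + p_m*0.133321 + p_d*0.421268] = 0.166673


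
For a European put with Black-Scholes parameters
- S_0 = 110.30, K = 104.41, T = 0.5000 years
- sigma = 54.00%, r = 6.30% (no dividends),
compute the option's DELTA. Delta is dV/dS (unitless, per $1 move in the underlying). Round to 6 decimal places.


Answer: Delta = -0.338289

Derivation:
d1 = 0.4171366156; d2 = 0.0352989537
phi(d1) = 0.3657007104; exp(-qT) = 1.0000000000; exp(-rT) = 0.9689909565
N(-d1) = 0.3382892420
Delta = -exp(-qT) * N(-d1) = -1.0000000000 * 0.3382892420 = -0.338289


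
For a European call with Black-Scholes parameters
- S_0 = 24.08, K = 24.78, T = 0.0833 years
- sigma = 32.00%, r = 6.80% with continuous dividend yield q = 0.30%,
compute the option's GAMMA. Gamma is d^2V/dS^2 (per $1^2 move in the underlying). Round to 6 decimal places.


Answer: Gamma = 0.175592

Derivation:
d1 = -0.2054601110; d2 = -0.2978176770
phi(d1) = 0.3906100771; exp(-qT) = 0.9997501312; exp(-rT) = 0.9943516125
Gamma = exp(-qT) * phi(d1) / (S * sigma * sqrt(T)) = 0.9997501312 * 0.3906100771 / (24.0800 * 0.3200 * 0.2886173938) = 0.175592


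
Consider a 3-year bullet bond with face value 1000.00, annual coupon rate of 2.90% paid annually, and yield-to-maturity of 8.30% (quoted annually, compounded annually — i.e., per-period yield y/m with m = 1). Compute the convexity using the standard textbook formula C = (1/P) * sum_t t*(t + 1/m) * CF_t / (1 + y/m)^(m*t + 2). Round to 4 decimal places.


Answer: Convexity = 9.8194

Derivation:
Coupon per period c = face * coupon_rate / m = 29.000000
Periods per year m = 1; per-period yield y/m = 0.083000
Number of cashflows N = 3
Cashflows (t years, CF_t, discount factor 1/(1+y/m)^(m*t), PV):
  t = 1.0000: CF_t = 29.000000, DF = 0.923361, PV = 26.777470
  t = 2.0000: CF_t = 29.000000, DF = 0.852596, PV = 24.725272
  t = 3.0000: CF_t = 1029.000000, DF = 0.787254, PV = 810.083907
Price P = sum_t PV_t = 861.586650
Convexity numerator sum_t t*(t + 1/m) * CF_t / (1+y/m)^(m*t + 2):
  t = 1.0000: term = 45.660706
  t = 2.0000: term = 126.483951
  t = 3.0000: term = 8288.087696
Convexity = (1/P) * sum = 8460.232353 / 861.586650 = 9.819363


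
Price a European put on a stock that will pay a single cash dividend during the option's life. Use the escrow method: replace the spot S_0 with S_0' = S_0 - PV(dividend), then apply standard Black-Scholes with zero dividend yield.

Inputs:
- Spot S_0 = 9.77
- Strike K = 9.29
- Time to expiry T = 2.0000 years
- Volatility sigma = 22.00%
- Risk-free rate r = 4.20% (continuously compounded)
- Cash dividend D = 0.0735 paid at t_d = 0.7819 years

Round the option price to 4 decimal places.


PV(D) = D * exp(-r * t_d) = 0.0735 * 0.96769357 = 0.07112548
S_0' = S_0 - PV(D) = 9.7700 - 0.07112548 = 9.69887452
d1 = (ln(S_0'/K) + (r + sigma^2/2)*T) / (sigma*sqrt(T)) = 0.56398611
d2 = d1 - sigma*sqrt(T) = 0.25285913
exp(-rT) = 0.91943126
N(-d1) = 0.28638179; N(-d2) = 0.40018854
P = K * exp(-rT) * N(-d2) - S_0' * N(-d1) = 9.2900 * 0.91943126 * 0.40018854 - 9.69887452 * 0.28638179 = 0.6406

Answer: Price = 0.6406


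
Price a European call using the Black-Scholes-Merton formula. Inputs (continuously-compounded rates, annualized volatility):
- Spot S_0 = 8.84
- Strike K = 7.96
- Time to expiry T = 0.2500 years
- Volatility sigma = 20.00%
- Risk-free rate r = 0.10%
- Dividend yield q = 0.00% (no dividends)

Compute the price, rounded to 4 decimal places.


d1 = (ln(S/K) + (r - q + 0.5*sigma^2) * T) / (sigma * sqrt(T)) = 1.10107877
d2 = d1 - sigma * sqrt(T) = 1.00107877
exp(-rT) = 0.99975003; exp(-qT) = 1.00000000
C = S_0 * exp(-qT) * N(d1) - K * exp(-rT) * N(d2)
N(d1) = 0.86456881; N(d2) = 0.84160564
C = 8.8400 * 1.00000000 * 0.86456881 - 7.9600 * 0.99975003 * 0.84160564 = 0.9453

Answer: Price = 0.9453


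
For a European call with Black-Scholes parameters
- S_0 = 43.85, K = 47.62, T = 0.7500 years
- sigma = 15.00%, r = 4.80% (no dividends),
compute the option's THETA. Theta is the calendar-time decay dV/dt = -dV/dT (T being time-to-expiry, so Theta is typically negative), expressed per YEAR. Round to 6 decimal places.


d1 = -0.2928368465; d2 = -0.4227406571
phi(d1) = 0.3821984730; exp(-qT) = 1.0000000000; exp(-rT) = 0.9646402935
Theta = -S*exp(-qT)*phi(d1)*sigma/(2*sqrt(T)) - r*K*exp(-rT)*N(d2) + q*S*exp(-qT)*N(d1)
N(d1) = 0.3848234314; N(d2) = 0.3362422443; sqrt(T) = 0.8660254038
Term 1 = -43.8500 * 1.0000000000 * 0.3821984730 * 0.1500 / (2 * 0.8660254038) = -1.4514068786
Term 2 = -0.0480 * 47.6200 * 0.9646402935 * 0.3362422443 = -0.7413926955
Term 3 = 0 (no dividend yield, q = 0)
Theta = -1.4514068786 + (-0.7413926955) + (0.0000000000) = -2.192800

Answer: Theta = -2.192800


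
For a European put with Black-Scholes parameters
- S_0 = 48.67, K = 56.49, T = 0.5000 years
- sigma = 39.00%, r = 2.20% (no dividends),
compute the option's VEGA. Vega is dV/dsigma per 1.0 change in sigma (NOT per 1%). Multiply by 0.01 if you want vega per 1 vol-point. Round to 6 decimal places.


Answer: Vega = 12.856330

Derivation:
d1 = -0.3625311355; d2 = -0.6383027802
phi(d1) = 0.3735688533; exp(-qT) = 1.0000000000; exp(-rT) = 0.9890602788
Vega = S * exp(-qT) * phi(d1) * sqrt(T) = 48.6700 * 1.0000000000 * 0.3735688533 * 0.7071067812 = 12.856330


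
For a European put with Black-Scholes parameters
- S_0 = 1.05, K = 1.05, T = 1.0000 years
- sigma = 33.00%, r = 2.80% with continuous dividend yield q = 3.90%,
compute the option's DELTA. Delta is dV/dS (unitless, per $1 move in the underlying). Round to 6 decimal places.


Answer: Delta = -0.430503

Derivation:
d1 = 0.1316666667; d2 = -0.1983333333
phi(d1) = 0.3954991706; exp(-qT) = 0.9617507091; exp(-rT) = 0.9723883668
N(-d1) = 0.4476239760
Delta = -exp(-qT) * N(-d1) = -0.9617507091 * 0.4476239760 = -0.430503


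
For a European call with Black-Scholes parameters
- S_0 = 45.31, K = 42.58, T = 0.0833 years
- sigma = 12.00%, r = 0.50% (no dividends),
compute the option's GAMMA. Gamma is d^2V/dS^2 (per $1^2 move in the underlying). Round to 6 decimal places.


Answer: Gamma = 0.048203

Derivation:
d1 = 1.8236184124; d2 = 1.7889843251
phi(d1) = 0.0756429837; exp(-qT) = 1.0000000000; exp(-rT) = 0.9995835867
Gamma = exp(-qT) * phi(d1) / (S * sigma * sqrt(T)) = 1.0000000000 * 0.0756429837 / (45.3100 * 0.1200 * 0.2886173938) = 0.048203


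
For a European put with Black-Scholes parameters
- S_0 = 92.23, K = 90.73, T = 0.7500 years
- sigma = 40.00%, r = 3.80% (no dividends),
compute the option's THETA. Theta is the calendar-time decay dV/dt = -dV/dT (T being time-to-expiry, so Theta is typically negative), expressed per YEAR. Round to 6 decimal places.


d1 = 0.3028126935; d2 = -0.0435974680
phi(d1) = 0.3810646257; exp(-qT) = 1.0000000000; exp(-rT) = 0.9719022941
Theta = -S*exp(-qT)*phi(d1)*sigma/(2*sqrt(T)) + r*K*exp(-rT)*N(-d2) - q*S*exp(-qT)*N(-d1)
N(-d1) = 0.3810163047; N(-d2) = 0.5173873650; sqrt(T) = 0.8660254038
Term 1 = -92.2300 * 1.0000000000 * 0.3810646257 * 0.4000 / (2 * 0.8660254038) = -8.1165264377
Term 2 = 0.0380 * 90.7300 * 0.9719022941 * 0.5173873650 = 1.7336959452
Term 3 = 0 (no dividend yield, q = 0)
Theta = -8.1165264377 + (1.7336959452) + (0.0000000000) = -6.382830

Answer: Theta = -6.382830


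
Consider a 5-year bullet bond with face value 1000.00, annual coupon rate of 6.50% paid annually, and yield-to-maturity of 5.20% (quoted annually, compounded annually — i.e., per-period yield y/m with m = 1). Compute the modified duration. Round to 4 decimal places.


Answer: Modified duration = 4.2235

Derivation:
Coupon per period c = face * coupon_rate / m = 65.000000
Periods per year m = 1; per-period yield y/m = 0.052000
Number of cashflows N = 5
Cashflows (t years, CF_t, discount factor 1/(1+y/m)^(m*t), PV):
  t = 1.0000: CF_t = 65.000000, DF = 0.950570, PV = 61.787072
  t = 2.0000: CF_t = 65.000000, DF = 0.903584, PV = 58.732958
  t = 3.0000: CF_t = 65.000000, DF = 0.858920, PV = 55.829808
  t = 4.0000: CF_t = 65.000000, DF = 0.816464, PV = 53.070160
  t = 5.0000: CF_t = 1065.000000, DF = 0.776106, PV = 826.553385
Price P = sum_t PV_t = 1055.973384
First compute Macaulay numerator sum_t t * PV_t:
  t * PV_t at t = 1.0000: 61.787072
  t * PV_t at t = 2.0000: 117.465917
  t * PV_t at t = 3.0000: 167.489425
  t * PV_t at t = 4.0000: 212.280640
  t * PV_t at t = 5.0000: 4132.766924
Macaulay duration D = 4691.789978 / 1055.973384 = 4.443095
Modified duration = D / (1 + y/m) = 4.443095 / (1 + 0.052000) = 4.223474


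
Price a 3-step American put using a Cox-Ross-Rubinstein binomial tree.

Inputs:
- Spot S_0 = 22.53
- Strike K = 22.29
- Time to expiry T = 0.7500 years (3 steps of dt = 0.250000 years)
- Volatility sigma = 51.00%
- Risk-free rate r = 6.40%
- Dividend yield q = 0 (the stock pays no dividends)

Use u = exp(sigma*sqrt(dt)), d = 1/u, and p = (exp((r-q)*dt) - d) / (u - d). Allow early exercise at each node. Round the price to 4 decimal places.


Answer: Price = V(0,0) = 3.6226

Derivation:
dt = T/N = 0.250000
u = exp(sigma*sqrt(dt)) = 1.290462; d = 1/u = 0.774916
p = (exp((r-q)*dt) - d) / (u - d) = 0.467878
Discount per step: exp(-r*dt) = 0.984127
Stock lattice S(k, i) with i counting down-moves:
  k=0: S(0,0) = 22.5300
  k=1: S(1,0) = 29.0741; S(1,1) = 17.4589
  k=2: S(2,0) = 37.5190; S(2,1) = 22.5300; S(2,2) = 13.5292
  k=3: S(3,0) = 48.4168; S(3,1) = 29.0741; S(3,2) = 17.4589; S(3,3) = 10.4840
Terminal payoffs V(N, i) = max(K - S_T, 0):
  V(3,0) = 0.000000; V(3,1) = 0.000000; V(3,2) = 4.831131; V(3,3) = 11.806027
Backward induction: V(k, i) = exp(-r*dt) * [p * V(k+1, i) + (1-p) * V(k+1, i+1)]; then take max(V_cont, immediate exercise) for American.
  V(2,0) = exp(-r*dt) * [p*0.000000 + (1-p)*0.000000] = 0.000000; exercise = 0.000000; V(2,0) = max -> 0.000000
  V(2,1) = exp(-r*dt) * [p*0.000000 + (1-p)*4.831131] = 2.529947; exercise = 0.000000; V(2,1) = max -> 2.529947
  V(2,2) = exp(-r*dt) * [p*4.831131 + (1-p)*11.806027] = 8.407033; exercise = 8.760835; V(2,2) = max -> 8.760835
  V(1,0) = exp(-r*dt) * [p*0.000000 + (1-p)*2.529947] = 1.324872; exercise = 0.000000; V(1,0) = max -> 1.324872
  V(1,1) = exp(-r*dt) * [p*2.529947 + (1-p)*8.760835] = 5.752755; exercise = 4.831131; V(1,1) = max -> 5.752755
  V(0,0) = exp(-r*dt) * [p*1.324872 + (1-p)*5.752755] = 3.622618; exercise = 0.000000; V(0,0) = max -> 3.622618


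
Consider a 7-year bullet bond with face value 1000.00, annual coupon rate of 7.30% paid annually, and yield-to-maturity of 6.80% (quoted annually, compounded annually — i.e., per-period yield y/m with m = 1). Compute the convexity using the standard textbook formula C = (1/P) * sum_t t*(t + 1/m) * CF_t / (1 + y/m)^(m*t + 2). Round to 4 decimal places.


Coupon per period c = face * coupon_rate / m = 73.000000
Periods per year m = 1; per-period yield y/m = 0.068000
Number of cashflows N = 7
Cashflows (t years, CF_t, discount factor 1/(1+y/m)^(m*t), PV):
  t = 1.0000: CF_t = 73.000000, DF = 0.936330, PV = 68.352060
  t = 2.0000: CF_t = 73.000000, DF = 0.876713, PV = 64.000056
  t = 3.0000: CF_t = 73.000000, DF = 0.820892, PV = 59.925146
  t = 4.0000: CF_t = 73.000000, DF = 0.768626, PV = 56.109687
  t = 5.0000: CF_t = 73.000000, DF = 0.719687, PV = 52.537161
  t = 6.0000: CF_t = 73.000000, DF = 0.673864, PV = 49.192098
  t = 7.0000: CF_t = 1073.000000, DF = 0.630959, PV = 677.019150
Price P = sum_t PV_t = 1027.135358
Convexity numerator sum_t t*(t + 1/m) * CF_t / (1+y/m)^(m*t + 2):
  t = 1.0000: term = 119.850292
  t = 2.0000: term = 336.658125
  t = 3.0000: term = 630.445926
  t = 4.0000: term = 983.841957
  t = 5.0000: term = 1381.800502
  t = 6.0000: term = 1811.348972
  t = 7.0000: term = 33238.887129
Convexity = (1/P) * sum = 38502.832902 / 1027.135358 = 37.485646

Answer: Convexity = 37.4856


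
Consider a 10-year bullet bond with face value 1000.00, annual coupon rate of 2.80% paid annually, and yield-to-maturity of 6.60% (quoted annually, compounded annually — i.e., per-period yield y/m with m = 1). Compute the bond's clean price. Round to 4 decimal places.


Answer: Price = 728.0983

Derivation:
Coupon per period c = face * coupon_rate / m = 28.000000
Periods per year m = 1; per-period yield y/m = 0.066000
Number of cashflows N = 10
Cashflows (t years, CF_t, discount factor 1/(1+y/m)^(m*t), PV):
  t = 1.0000: CF_t = 28.000000, DF = 0.938086, PV = 26.266417
  t = 2.0000: CF_t = 28.000000, DF = 0.880006, PV = 24.640166
  t = 3.0000: CF_t = 28.000000, DF = 0.825521, PV = 23.114602
  t = 4.0000: CF_t = 28.000000, DF = 0.774410, PV = 21.683491
  t = 5.0000: CF_t = 28.000000, DF = 0.726464, PV = 20.340986
  t = 6.0000: CF_t = 28.000000, DF = 0.681486, PV = 19.081601
  t = 7.0000: CF_t = 28.000000, DF = 0.639292, PV = 17.900188
  t = 8.0000: CF_t = 28.000000, DF = 0.599711, PV = 16.791921
  t = 9.0000: CF_t = 28.000000, DF = 0.562581, PV = 15.752272
  t = 10.0000: CF_t = 1028.000000, DF = 0.527750, PV = 542.526639
Price P = sum_t PV_t = 728.098283


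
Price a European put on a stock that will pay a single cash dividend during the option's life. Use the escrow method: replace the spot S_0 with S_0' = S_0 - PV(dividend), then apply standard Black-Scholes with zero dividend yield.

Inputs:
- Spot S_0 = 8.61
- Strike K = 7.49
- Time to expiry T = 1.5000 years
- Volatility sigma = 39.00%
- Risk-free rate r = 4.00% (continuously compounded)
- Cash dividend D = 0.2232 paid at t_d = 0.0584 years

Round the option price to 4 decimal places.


Answer: Price = 0.8832

Derivation:
PV(D) = D * exp(-r * t_d) = 0.2232 * 0.99766673 = 0.22267921
S_0' = S_0 - PV(D) = 8.6100 - 0.22267921 = 8.38732079
d1 = (ln(S_0'/K) + (r + sigma^2/2)*T) / (sigma*sqrt(T)) = 0.60133369
d2 = d1 - sigma*sqrt(T) = 0.12368319
exp(-rT) = 0.94176453
N(-d1) = 0.27380888; N(-d2) = 0.45078306
P = K * exp(-rT) * N(-d2) - S_0' * N(-d1) = 7.4900 * 0.94176453 * 0.45078306 - 8.38732079 * 0.27380888 = 0.8832


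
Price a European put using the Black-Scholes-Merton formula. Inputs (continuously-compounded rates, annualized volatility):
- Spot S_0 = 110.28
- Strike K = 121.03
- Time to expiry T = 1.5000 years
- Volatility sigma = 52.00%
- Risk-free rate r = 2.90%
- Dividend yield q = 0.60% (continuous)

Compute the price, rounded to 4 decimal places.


Answer: Price = 31.5364

Derivation:
d1 = (ln(S/K) + (r - q + 0.5*sigma^2) * T) / (sigma * sqrt(T)) = 0.22655289
d2 = d1 - sigma * sqrt(T) = -0.41031444
exp(-rT) = 0.95743255; exp(-qT) = 0.99104038
P = K * exp(-rT) * N(-d2) - S_0 * exp(-qT) * N(-d1)
N(-d1) = 0.41038571; N(-d2) = 0.65921235
P = 121.0300 * 0.95743255 * 0.65921235 - 110.2800 * 0.99104038 * 0.41038571 = 31.5364


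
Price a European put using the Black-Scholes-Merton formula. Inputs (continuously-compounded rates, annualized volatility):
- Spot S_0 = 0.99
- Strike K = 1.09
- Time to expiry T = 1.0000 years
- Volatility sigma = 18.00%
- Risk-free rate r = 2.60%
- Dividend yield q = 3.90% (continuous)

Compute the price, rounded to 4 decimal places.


Answer: Price = 0.1400

Derivation:
d1 = (ln(S/K) + (r - q + 0.5*sigma^2) * T) / (sigma * sqrt(T)) = -0.51682240
d2 = d1 - sigma * sqrt(T) = -0.69682240
exp(-rT) = 0.97433509; exp(-qT) = 0.96175071
P = K * exp(-rT) * N(-d2) - S_0 * exp(-qT) * N(-d1)
N(-d1) = 0.69735993; N(-d2) = 0.75704303
P = 1.0900 * 0.97433509 * 0.75704303 - 0.9900 * 0.96175071 * 0.69735993 = 0.1400


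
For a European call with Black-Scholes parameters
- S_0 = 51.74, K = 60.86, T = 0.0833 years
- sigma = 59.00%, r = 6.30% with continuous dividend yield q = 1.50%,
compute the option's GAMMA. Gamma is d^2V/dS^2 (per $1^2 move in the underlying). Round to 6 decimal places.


Answer: Gamma = 0.031653

Derivation:
d1 = -0.8447533597; d2 = -1.0150376220
phi(d1) = 0.2792235251; exp(-qT) = 0.9987512803; exp(-rT) = 0.9947658462
Gamma = exp(-qT) * phi(d1) / (S * sigma * sqrt(T)) = 0.9987512803 * 0.2792235251 / (51.7400 * 0.5900 * 0.2886173938) = 0.031653


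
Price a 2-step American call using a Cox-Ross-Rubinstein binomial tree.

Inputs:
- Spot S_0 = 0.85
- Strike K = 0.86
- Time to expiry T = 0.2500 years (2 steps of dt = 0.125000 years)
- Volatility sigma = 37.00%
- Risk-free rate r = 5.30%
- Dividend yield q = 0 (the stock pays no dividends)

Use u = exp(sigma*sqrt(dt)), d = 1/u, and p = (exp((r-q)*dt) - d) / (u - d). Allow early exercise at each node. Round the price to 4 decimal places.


Answer: Price = V(0,0) = 0.0585

Derivation:
dt = T/N = 0.125000
u = exp(sigma*sqrt(dt)) = 1.139757; d = 1/u = 0.877380
p = (exp((r-q)*dt) - d) / (u - d) = 0.492677
Discount per step: exp(-r*dt) = 0.993397
Stock lattice S(k, i) with i counting down-moves:
  k=0: S(0,0) = 0.8500
  k=1: S(1,0) = 0.9688; S(1,1) = 0.7458
  k=2: S(2,0) = 1.1042; S(2,1) = 0.8500; S(2,2) = 0.6543
Terminal payoffs V(N, i) = max(S_T - K, 0):
  V(2,0) = 0.244188; V(2,1) = 0.000000; V(2,2) = 0.000000
Backward induction: V(k, i) = exp(-r*dt) * [p * V(k+1, i) + (1-p) * V(k+1, i+1)]; then take max(V_cont, immediate exercise) for American.
  V(1,0) = exp(-r*dt) * [p*0.244188 + (1-p)*0.000000] = 0.119512; exercise = 0.108793; V(1,0) = max -> 0.119512
  V(1,1) = exp(-r*dt) * [p*0.000000 + (1-p)*0.000000] = 0.000000; exercise = 0.000000; V(1,1) = max -> 0.000000
  V(0,0) = exp(-r*dt) * [p*0.119512 + (1-p)*0.000000] = 0.058492; exercise = 0.000000; V(0,0) = max -> 0.058492


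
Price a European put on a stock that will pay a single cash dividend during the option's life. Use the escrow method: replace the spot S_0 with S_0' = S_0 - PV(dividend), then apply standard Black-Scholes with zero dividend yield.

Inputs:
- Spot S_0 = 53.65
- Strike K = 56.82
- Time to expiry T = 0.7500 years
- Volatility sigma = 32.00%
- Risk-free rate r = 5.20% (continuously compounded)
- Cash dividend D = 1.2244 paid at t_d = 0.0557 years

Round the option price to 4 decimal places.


Answer: Price = 7.0743

Derivation:
PV(D) = D * exp(-r * t_d) = 1.2244 * 0.99710779 = 1.22085878
S_0' = S_0 - PV(D) = 53.6500 - 1.22085878 = 52.42914122
d1 = (ln(S_0'/K) + (r + sigma^2/2)*T) / (sigma*sqrt(T)) = -0.01091845
d2 = d1 - sigma*sqrt(T) = -0.28804658
exp(-rT) = 0.96175071
N(-d1) = 0.50435574; N(-d2) = 0.61334446
P = K * exp(-rT) * N(-d2) - S_0' * N(-d1) = 56.8200 * 0.96175071 * 0.61334446 - 52.42914122 * 0.50435574 = 7.0743


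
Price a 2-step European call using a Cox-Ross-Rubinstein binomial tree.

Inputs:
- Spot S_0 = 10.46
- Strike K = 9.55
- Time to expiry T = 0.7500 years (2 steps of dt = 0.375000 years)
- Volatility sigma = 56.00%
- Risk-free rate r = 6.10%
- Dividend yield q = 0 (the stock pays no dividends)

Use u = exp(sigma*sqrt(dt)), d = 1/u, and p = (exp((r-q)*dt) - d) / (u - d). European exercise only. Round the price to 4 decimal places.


Answer: Price = V(0,0) = 2.5826

Derivation:
dt = T/N = 0.375000
u = exp(sigma*sqrt(dt)) = 1.409068; d = 1/u = 0.709689
p = (exp((r-q)*dt) - d) / (u - d) = 0.448183
Discount per step: exp(-r*dt) = 0.977385
Stock lattice S(k, i) with i counting down-moves:
  k=0: S(0,0) = 10.4600
  k=1: S(1,0) = 14.7389; S(1,1) = 7.4233
  k=2: S(2,0) = 20.7680; S(2,1) = 10.4600; S(2,2) = 5.2683
Terminal payoffs V(N, i) = max(S_T - K, 0):
  V(2,0) = 11.218047; V(2,1) = 0.910000; V(2,2) = 0.000000
Backward induction: V(k, i) = exp(-r*dt) * [p * V(k+1, i) + (1-p) * V(k+1, i+1)].
  V(1,0) = exp(-r*dt) * [p*11.218047 + (1-p)*0.910000] = 5.404829
  V(1,1) = exp(-r*dt) * [p*0.910000 + (1-p)*0.000000] = 0.398623
  V(0,0) = exp(-r*dt) * [p*5.404829 + (1-p)*0.398623] = 2.582561


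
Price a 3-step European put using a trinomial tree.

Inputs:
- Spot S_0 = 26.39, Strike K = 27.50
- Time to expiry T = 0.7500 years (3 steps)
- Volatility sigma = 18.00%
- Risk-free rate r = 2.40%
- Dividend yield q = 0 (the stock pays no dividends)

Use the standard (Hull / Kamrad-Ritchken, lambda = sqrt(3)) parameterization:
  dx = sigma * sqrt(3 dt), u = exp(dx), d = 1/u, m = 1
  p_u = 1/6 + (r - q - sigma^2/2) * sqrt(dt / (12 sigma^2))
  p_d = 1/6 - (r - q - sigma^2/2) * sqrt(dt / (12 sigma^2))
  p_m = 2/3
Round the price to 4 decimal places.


Answer: Price = V(0,0) = 1.9997

Derivation:
dt = T/N = 0.250000; dx = sigma*sqrt(3*dt) = 0.155885
u = exp(dx) = 1.168691; d = 1/u = 0.855658
p_u = 0.172921, p_m = 0.666667, p_d = 0.160412
Discount per step: exp(-r*dt) = 0.994018
Stock lattice S(k, j) with j the centered position index:
  k=0: S(0,+0) = 26.3900
  k=1: S(1,-1) = 22.5808; S(1,+0) = 26.3900; S(1,+1) = 30.8418
  k=2: S(2,-2) = 19.3215; S(2,-1) = 22.5808; S(2,+0) = 26.3900; S(2,+1) = 30.8418; S(2,+2) = 36.0445
  k=3: S(3,-3) = 16.5326; S(3,-2) = 19.3215; S(3,-1) = 22.5808; S(3,+0) = 26.3900; S(3,+1) = 30.8418; S(3,+2) = 36.0445; S(3,+3) = 42.1249
Terminal payoffs V(N, j) = max(K - S_T, 0):
  V(3,-3) = 10.967446; V(3,-2) = 8.178548; V(3,-1) = 4.919187; V(3,+0) = 1.110000; V(3,+1) = 0.000000; V(3,+2) = 0.000000; V(3,+3) = 0.000000
Backward induction: V(k, j) = exp(-r*dt) * [p_u * V(k+1, j+1) + p_m * V(k+1, j) + p_d * V(k+1, j-1)]
  V(2,-2) = exp(-r*dt) * [p_u*4.919187 + p_m*8.178548 + p_d*10.967446] = 8.014078
  V(2,-1) = exp(-r*dt) * [p_u*1.110000 + p_m*4.919187 + p_d*8.178548] = 4.754724
  V(2,+0) = exp(-r*dt) * [p_u*0.000000 + p_m*1.110000 + p_d*4.919187] = 1.519950
  V(2,+1) = exp(-r*dt) * [p_u*0.000000 + p_m*0.000000 + p_d*1.110000] = 0.176992
  V(2,+2) = exp(-r*dt) * [p_u*0.000000 + p_m*0.000000 + p_d*0.000000] = 0.000000
  V(1,-1) = exp(-r*dt) * [p_u*1.519950 + p_m*4.754724 + p_d*8.014078] = 4.689978
  V(1,+0) = exp(-r*dt) * [p_u*0.176992 + p_m*1.519950 + p_d*4.754724] = 1.795813
  V(1,+1) = exp(-r*dt) * [p_u*0.000000 + p_m*0.176992 + p_d*1.519950] = 0.359649
  V(0,+0) = exp(-r*dt) * [p_u*0.359649 + p_m*1.795813 + p_d*4.689978] = 1.999694


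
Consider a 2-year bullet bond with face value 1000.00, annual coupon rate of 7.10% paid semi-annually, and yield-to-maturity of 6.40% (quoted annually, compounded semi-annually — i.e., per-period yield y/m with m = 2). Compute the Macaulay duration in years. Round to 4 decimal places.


Coupon per period c = face * coupon_rate / m = 35.500000
Periods per year m = 2; per-period yield y/m = 0.032000
Number of cashflows N = 4
Cashflows (t years, CF_t, discount factor 1/(1+y/m)^(m*t), PV):
  t = 0.5000: CF_t = 35.500000, DF = 0.968992, PV = 34.399225
  t = 1.0000: CF_t = 35.500000, DF = 0.938946, PV = 33.332582
  t = 1.5000: CF_t = 35.500000, DF = 0.909831, PV = 32.299014
  t = 2.0000: CF_t = 1035.500000, DF = 0.881620, PV = 912.917041
Price P = sum_t PV_t = 1012.947862
Macaulay numerator sum_t t * PV_t:
  t * PV_t at t = 0.5000: 17.199612
  t * PV_t at t = 1.0000: 33.332582
  t * PV_t at t = 1.5000: 48.448521
  t * PV_t at t = 2.0000: 1825.834083
Macaulay duration D = (sum_t t * PV_t) / P = 1924.814798 / 1012.947862 = 1.900211

Answer: Macaulay duration = 1.9002 years


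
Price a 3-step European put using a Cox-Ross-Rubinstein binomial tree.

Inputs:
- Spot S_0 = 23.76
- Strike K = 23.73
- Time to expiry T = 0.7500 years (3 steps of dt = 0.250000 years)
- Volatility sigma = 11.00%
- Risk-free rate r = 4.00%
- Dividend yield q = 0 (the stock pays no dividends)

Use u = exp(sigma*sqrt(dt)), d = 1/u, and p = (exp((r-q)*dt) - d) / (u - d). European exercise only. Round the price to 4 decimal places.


dt = T/N = 0.250000
u = exp(sigma*sqrt(dt)) = 1.056541; d = 1/u = 0.946485
p = (exp((r-q)*dt) - d) / (u - d) = 0.577573
Discount per step: exp(-r*dt) = 0.990050
Stock lattice S(k, i) with i counting down-moves:
  k=0: S(0,0) = 23.7600
  k=1: S(1,0) = 25.1034; S(1,1) = 22.4885
  k=2: S(2,0) = 26.5228; S(2,1) = 23.7600; S(2,2) = 21.2850
  k=3: S(3,0) = 28.0224; S(3,1) = 25.1034; S(3,2) = 22.4885; S(3,3) = 20.1460
Terminal payoffs V(N, i) = max(K - S_T, 0):
  V(3,0) = 0.000000; V(3,1) = 0.000000; V(3,2) = 1.241513; V(3,3) = 3.584046
Backward induction: V(k, i) = exp(-r*dt) * [p * V(k+1, i) + (1-p) * V(k+1, i+1)].
  V(2,0) = exp(-r*dt) * [p*0.000000 + (1-p)*0.000000] = 0.000000
  V(2,1) = exp(-r*dt) * [p*0.000000 + (1-p)*1.241513] = 0.519231
  V(2,2) = exp(-r*dt) * [p*1.241513 + (1-p)*3.584046] = 2.208864
  V(1,0) = exp(-r*dt) * [p*0.000000 + (1-p)*0.519231] = 0.217155
  V(1,1) = exp(-r*dt) * [p*0.519231 + (1-p)*2.208864] = 1.220710
  V(0,0) = exp(-r*dt) * [p*0.217155 + (1-p)*1.220710] = 0.634705

Answer: Price = V(0,0) = 0.6347


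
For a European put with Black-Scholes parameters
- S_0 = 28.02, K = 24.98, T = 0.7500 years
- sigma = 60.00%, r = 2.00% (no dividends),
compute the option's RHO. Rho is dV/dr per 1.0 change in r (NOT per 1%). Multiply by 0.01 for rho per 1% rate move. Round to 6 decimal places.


Answer: Rho = -9.301109

Derivation:
d1 = 0.5096906608; d2 = -0.0099245814
phi(d1) = 0.3503471293; exp(-qT) = 1.0000000000; exp(-rT) = 0.9851119396
N(-d2) = 0.5039592702
Rho = -K*T*exp(-rT)*N(-d2) = -24.9800 * 0.7500 * 0.9851119396 * 0.5039592702 = -9.301109
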